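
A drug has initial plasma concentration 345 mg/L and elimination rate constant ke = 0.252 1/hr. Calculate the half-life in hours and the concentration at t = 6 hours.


t_half = ln(2) / ke = 0.693147 / 0.252 = 2.751 hr
C(t) = C0 * exp(-ke*t) = 345 * exp(-0.252*6)
C(6) = 76.06 mg/L


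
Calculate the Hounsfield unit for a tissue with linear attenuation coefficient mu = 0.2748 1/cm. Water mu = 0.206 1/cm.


HU = ((mu_tissue - mu_water) / mu_water) * 1000
HU = ((0.2748 - 0.206) / 0.206) * 1000
HU = 334


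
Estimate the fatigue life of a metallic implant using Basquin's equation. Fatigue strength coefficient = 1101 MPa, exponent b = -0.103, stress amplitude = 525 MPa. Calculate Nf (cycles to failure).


sigma_a = sigma_f' * (2Nf)^b
2Nf = (sigma_a/sigma_f')^(1/b)
2Nf = (525/1101)^(1/-0.103)
2Nf = 1326.1788
Nf = 663.1


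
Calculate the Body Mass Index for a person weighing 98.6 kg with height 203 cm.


BMI = weight / height^2
height = 203 cm = 2.03 m
BMI = 98.6 / 2.03^2
BMI = 23.93 kg/m^2


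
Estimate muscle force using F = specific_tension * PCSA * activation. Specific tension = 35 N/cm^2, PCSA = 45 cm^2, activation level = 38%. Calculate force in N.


F = sigma * PCSA * activation
F = 35 * 45 * 0.38
F = 598.5 N


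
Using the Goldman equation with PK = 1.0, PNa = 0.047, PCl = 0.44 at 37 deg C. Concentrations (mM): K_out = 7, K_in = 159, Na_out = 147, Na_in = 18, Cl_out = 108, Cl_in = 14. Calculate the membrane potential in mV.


Vm = (RT/F)*ln((PK*Ko + PNa*Nao + PCl*Cli)/(PK*Ki + PNa*Nai + PCl*Clo))
Numer = 20.069, Denom = 207.366
Vm = -62.41 mV


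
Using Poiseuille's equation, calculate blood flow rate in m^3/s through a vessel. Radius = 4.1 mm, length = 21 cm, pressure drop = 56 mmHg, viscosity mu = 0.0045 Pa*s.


Q = pi*r^4*dP / (8*mu*L)
r = 0.0041 m, L = 0.21 m
dP = 56 mmHg = 7466.032 Pa
Q = 8.7670e-04 m^3/s


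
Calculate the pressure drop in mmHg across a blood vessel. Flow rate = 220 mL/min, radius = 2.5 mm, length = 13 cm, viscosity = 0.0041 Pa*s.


dP = 8*mu*L*Q / (pi*r^4)
Q = 220 mL/min = 3.66667e-06 m^3/s
dP = 127.403 Pa = 127.403 / 133.322 mmHg = 0.9556 mmHg


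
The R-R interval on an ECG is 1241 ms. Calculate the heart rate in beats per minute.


HR = 60 / RR_interval(s)
RR = 1241 ms = 1.241 s
HR = 60 / 1.241 = 48.35 bpm


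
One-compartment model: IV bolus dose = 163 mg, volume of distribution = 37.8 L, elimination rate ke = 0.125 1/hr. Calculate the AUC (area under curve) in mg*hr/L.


C0 = Dose/Vd = 163/37.8 = 4.31217 mg/L
AUC = C0/ke = 4.31217/0.125
AUC = 34.5 mg*hr/L


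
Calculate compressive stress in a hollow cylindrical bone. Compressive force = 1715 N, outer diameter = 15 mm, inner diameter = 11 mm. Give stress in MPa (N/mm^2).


A = pi*(r_o^2 - r_i^2)
r_o = 7.5 mm, r_i = 5.5 mm
A = 81.6814 mm^2
sigma = F/A = 1715 / 81.6814
sigma = 21 MPa


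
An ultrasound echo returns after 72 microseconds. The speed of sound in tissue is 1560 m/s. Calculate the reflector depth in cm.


depth = c * t / 2
t = 72 us = 7.2000e-05 s
depth = 1560 * 7.2000e-05 / 2
depth = 0.05616 m = 5.616 cm


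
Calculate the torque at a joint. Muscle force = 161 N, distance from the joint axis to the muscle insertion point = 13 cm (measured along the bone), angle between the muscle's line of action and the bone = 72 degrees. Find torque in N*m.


Torque = F * d * sin(theta)   (moment arm = d*sin(theta))
d = 13 cm = 0.13 m
Torque = 161 * 0.13 * sin(72)
Torque = 19.91 N*m


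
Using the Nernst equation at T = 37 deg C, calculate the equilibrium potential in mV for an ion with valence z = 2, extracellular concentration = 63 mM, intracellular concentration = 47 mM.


E = (RT/(zF)) * ln(C_out/C_in)
T = 37 + 273.15 = 310.15 K
E = (8.314 * 310.15 / (2 * 96485)) * ln(63/47)
E = 3.915 mV


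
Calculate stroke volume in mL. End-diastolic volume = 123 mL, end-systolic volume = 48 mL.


SV = EDV - ESV
SV = 123 - 48
SV = 75 mL


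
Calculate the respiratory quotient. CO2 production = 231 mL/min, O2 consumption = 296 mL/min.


RQ = VCO2 / VO2
RQ = 231 / 296
RQ = 0.7804


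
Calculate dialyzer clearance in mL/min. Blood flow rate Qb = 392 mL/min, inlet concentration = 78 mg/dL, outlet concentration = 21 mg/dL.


K = Qb * (Cb_in - Cb_out) / Cb_in
K = 392 * (78 - 21) / 78
K = 286.5 mL/min


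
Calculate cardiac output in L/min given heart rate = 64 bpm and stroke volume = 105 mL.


CO = HR * SV
CO = 64 * 105 / 1000
CO = 6.72 L/min


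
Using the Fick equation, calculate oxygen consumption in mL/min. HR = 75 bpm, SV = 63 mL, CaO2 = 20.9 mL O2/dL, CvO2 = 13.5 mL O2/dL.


CO = HR*SV = 75*63/1000 = 4.725 L/min
a-v O2 diff = 20.9 - 13.5 = 7.4 mL/dL
VO2 = CO * (CaO2-CvO2) * 10 dL/L
VO2 = 4.725 * 7.4 * 10
VO2 = 349.6 mL/min


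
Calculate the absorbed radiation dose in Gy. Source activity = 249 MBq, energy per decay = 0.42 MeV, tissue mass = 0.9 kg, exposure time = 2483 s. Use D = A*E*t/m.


A = 249 MBq = 2.4900e+08 Bq
E = 0.42 MeV = 6.7284e-14 J
D = A*E*t/m = 2.4900e+08*6.7284e-14*2483/0.9
D = 0.04622 Gy


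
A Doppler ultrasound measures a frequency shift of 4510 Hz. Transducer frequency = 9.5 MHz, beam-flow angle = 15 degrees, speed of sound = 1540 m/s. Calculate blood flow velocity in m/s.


v = fd * c / (2 * f0 * cos(theta))
v = 4510 * 1540 / (2 * 9.5000e+06 * cos(15))
v = 0.3784 m/s


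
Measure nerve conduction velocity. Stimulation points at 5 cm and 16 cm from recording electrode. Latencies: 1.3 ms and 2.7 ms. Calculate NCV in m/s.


Distance = (16 - 5) / 100 = 0.11 m
dt = (2.7 - 1.3) / 1000 = 0.0014 s
NCV = dist / dt = 78.57 m/s


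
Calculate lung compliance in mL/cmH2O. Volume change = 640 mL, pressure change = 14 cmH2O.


C = dV / dP
C = 640 / 14
C = 45.71 mL/cmH2O


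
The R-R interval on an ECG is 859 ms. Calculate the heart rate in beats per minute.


HR = 60 / RR_interval(s)
RR = 859 ms = 0.859 s
HR = 60 / 0.859 = 69.85 bpm


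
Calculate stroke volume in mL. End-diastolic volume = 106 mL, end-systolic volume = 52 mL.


SV = EDV - ESV
SV = 106 - 52
SV = 54 mL


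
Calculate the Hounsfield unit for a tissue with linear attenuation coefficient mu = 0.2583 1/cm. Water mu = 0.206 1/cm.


HU = ((mu_tissue - mu_water) / mu_water) * 1000
HU = ((0.2583 - 0.206) / 0.206) * 1000
HU = 253.9


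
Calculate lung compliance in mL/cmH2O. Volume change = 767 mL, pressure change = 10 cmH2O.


C = dV / dP
C = 767 / 10
C = 76.7 mL/cmH2O


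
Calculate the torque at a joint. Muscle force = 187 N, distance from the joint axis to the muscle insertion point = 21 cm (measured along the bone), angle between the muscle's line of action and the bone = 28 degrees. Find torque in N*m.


Torque = F * d * sin(theta)   (moment arm = d*sin(theta))
d = 21 cm = 0.21 m
Torque = 187 * 0.21 * sin(28)
Torque = 18.44 N*m


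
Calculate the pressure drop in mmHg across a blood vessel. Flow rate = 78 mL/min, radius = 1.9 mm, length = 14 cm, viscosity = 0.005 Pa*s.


dP = 8*mu*L*Q / (pi*r^4)
Q = 78 mL/min = 1.3e-06 m^3/s
dP = 177.814 Pa = 177.814 / 133.322 mmHg = 1.334 mmHg


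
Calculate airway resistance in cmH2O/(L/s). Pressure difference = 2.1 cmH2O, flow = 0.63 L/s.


R = dP / flow
R = 2.1 / 0.63
R = 3.333 cmH2O/(L/s)


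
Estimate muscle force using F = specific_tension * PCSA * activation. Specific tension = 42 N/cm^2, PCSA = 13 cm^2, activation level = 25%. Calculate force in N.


F = sigma * PCSA * activation
F = 42 * 13 * 0.25
F = 136.5 N


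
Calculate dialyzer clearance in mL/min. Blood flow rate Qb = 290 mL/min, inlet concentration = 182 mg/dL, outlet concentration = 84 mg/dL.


K = Qb * (Cb_in - Cb_out) / Cb_in
K = 290 * (182 - 84) / 182
K = 156.2 mL/min


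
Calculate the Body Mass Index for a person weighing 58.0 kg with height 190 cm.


BMI = weight / height^2
height = 190 cm = 1.9 m
BMI = 58.0 / 1.9^2
BMI = 16.07 kg/m^2


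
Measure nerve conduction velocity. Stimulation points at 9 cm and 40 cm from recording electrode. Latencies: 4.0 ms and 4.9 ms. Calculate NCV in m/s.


Distance = (40 - 9) / 100 = 0.31 m
dt = (4.9 - 4.0) / 1000 = 9.0000e-04 s
NCV = dist / dt = 344.4 m/s


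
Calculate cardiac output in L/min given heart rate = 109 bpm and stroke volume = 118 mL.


CO = HR * SV
CO = 109 * 118 / 1000
CO = 12.86 L/min


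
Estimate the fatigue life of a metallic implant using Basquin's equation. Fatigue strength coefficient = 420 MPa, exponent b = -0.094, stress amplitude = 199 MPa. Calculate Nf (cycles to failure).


sigma_a = sigma_f' * (2Nf)^b
2Nf = (sigma_a/sigma_f')^(1/b)
2Nf = (199/420)^(1/-0.094)
2Nf = 2825.0332
Nf = 1413


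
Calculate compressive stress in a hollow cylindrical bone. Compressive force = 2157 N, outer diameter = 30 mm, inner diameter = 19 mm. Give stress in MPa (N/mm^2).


A = pi*(r_o^2 - r_i^2)
r_o = 15 mm, r_i = 9.5 mm
A = 423.33 mm^2
sigma = F/A = 2157 / 423.33
sigma = 5.095 MPa


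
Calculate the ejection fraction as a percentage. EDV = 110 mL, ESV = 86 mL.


SV = EDV - ESV = 110 - 86 = 24 mL
EF = SV/EDV * 100 = 24/110 * 100
EF = 21.82%


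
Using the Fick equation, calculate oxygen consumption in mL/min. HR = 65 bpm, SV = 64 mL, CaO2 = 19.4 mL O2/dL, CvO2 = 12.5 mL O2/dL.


CO = HR*SV = 65*64/1000 = 4.16 L/min
a-v O2 diff = 19.4 - 12.5 = 6.9 mL/dL
VO2 = CO * (CaO2-CvO2) * 10 dL/L
VO2 = 4.16 * 6.9 * 10
VO2 = 287 mL/min


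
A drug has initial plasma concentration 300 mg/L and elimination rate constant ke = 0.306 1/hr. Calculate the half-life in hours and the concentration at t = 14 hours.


t_half = ln(2) / ke = 0.693147 / 0.306 = 2.265 hr
C(t) = C0 * exp(-ke*t) = 300 * exp(-0.306*14)
C(14) = 4.136 mg/L


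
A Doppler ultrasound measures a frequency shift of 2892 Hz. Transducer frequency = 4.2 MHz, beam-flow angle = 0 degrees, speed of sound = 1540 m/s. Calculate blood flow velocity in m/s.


v = fd * c / (2 * f0 * cos(theta))
v = 2892 * 1540 / (2 * 4.2000e+06 * cos(0))
v = 0.5302 m/s


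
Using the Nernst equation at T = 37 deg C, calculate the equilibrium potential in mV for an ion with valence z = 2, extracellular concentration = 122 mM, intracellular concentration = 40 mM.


E = (RT/(zF)) * ln(C_out/C_in)
T = 37 + 273.15 = 310.15 K
E = (8.314 * 310.15 / (2 * 96485)) * ln(122/40)
E = 14.9 mV


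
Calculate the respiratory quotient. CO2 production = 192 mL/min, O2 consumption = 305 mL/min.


RQ = VCO2 / VO2
RQ = 192 / 305
RQ = 0.6295


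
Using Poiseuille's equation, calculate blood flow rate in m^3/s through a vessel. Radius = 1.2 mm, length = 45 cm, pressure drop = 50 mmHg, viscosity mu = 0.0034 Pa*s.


Q = pi*r^4*dP / (8*mu*L)
r = 0.0012 m, L = 0.45 m
dP = 50 mmHg = 6666.1 Pa
Q = 3.5479e-06 m^3/s


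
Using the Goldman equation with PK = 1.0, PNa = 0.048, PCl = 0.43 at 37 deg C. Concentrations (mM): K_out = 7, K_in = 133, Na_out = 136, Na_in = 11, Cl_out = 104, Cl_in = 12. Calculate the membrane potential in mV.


Vm = (RT/F)*ln((PK*Ko + PNa*Nao + PCl*Cli)/(PK*Ki + PNa*Nai + PCl*Clo))
Numer = 18.688, Denom = 178.248
Vm = -60.27 mV


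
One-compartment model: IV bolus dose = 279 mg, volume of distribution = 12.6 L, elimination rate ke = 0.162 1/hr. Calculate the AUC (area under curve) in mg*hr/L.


C0 = Dose/Vd = 279/12.6 = 22.1429 mg/L
AUC = C0/ke = 22.1429/0.162
AUC = 136.7 mg*hr/L


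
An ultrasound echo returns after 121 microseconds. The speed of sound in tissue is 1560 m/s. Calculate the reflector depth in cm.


depth = c * t / 2
t = 121 us = 1.2100e-04 s
depth = 1560 * 1.2100e-04 / 2
depth = 0.09438 m = 9.438 cm


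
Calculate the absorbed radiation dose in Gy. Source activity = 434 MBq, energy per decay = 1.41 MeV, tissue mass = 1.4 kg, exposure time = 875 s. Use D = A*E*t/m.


A = 434 MBq = 4.3400e+08 Bq
E = 1.41 MeV = 2.25882e-13 J
D = A*E*t/m = 4.3400e+08*2.25882e-13*875/1.4
D = 0.06127 Gy


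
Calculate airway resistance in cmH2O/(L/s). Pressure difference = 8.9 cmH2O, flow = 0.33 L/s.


R = dP / flow
R = 8.9 / 0.33
R = 26.97 cmH2O/(L/s)


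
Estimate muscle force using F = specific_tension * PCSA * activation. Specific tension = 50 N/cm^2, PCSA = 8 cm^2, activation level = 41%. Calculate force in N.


F = sigma * PCSA * activation
F = 50 * 8 * 0.41
F = 164 N


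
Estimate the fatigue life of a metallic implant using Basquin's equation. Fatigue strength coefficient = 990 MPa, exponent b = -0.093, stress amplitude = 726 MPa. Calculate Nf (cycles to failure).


sigma_a = sigma_f' * (2Nf)^b
2Nf = (sigma_a/sigma_f')^(1/b)
2Nf = (726/990)^(1/-0.093)
2Nf = 28.078362
Nf = 14.04


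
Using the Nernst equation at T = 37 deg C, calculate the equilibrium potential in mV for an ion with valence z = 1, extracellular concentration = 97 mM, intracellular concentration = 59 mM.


E = (RT/(zF)) * ln(C_out/C_in)
T = 37 + 273.15 = 310.15 K
E = (8.314 * 310.15 / (1 * 96485)) * ln(97/59)
E = 13.29 mV


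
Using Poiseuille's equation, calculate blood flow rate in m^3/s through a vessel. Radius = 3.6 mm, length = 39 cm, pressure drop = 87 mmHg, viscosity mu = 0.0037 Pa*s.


Q = pi*r^4*dP / (8*mu*L)
r = 0.0036 m, L = 0.39 m
dP = 87 mmHg = 11599.014 Pa
Q = 5.3018e-04 m^3/s


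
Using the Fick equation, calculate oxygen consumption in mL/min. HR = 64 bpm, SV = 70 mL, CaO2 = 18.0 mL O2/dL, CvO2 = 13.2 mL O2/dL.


CO = HR*SV = 64*70/1000 = 4.48 L/min
a-v O2 diff = 18.0 - 13.2 = 4.8 mL/dL
VO2 = CO * (CaO2-CvO2) * 10 dL/L
VO2 = 4.48 * 4.8 * 10
VO2 = 215 mL/min


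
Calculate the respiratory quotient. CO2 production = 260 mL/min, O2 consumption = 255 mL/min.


RQ = VCO2 / VO2
RQ = 260 / 255
RQ = 1.02


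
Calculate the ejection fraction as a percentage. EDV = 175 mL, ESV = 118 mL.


SV = EDV - ESV = 175 - 118 = 57 mL
EF = SV/EDV * 100 = 57/175 * 100
EF = 32.57%


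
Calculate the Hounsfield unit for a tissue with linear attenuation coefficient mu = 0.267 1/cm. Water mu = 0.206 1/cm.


HU = ((mu_tissue - mu_water) / mu_water) * 1000
HU = ((0.267 - 0.206) / 0.206) * 1000
HU = 296.1


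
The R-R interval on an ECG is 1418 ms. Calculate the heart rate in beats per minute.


HR = 60 / RR_interval(s)
RR = 1418 ms = 1.418 s
HR = 60 / 1.418 = 42.31 bpm


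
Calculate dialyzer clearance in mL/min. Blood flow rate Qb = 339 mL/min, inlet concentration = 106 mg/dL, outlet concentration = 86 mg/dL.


K = Qb * (Cb_in - Cb_out) / Cb_in
K = 339 * (106 - 86) / 106
K = 63.96 mL/min


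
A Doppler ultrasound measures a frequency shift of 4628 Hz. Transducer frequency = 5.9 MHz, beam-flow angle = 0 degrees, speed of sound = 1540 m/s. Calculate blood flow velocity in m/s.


v = fd * c / (2 * f0 * cos(theta))
v = 4628 * 1540 / (2 * 5.9000e+06 * cos(0))
v = 0.604 m/s


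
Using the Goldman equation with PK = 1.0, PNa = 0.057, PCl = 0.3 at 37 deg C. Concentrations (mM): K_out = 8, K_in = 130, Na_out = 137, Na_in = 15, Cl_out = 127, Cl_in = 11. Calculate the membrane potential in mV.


Vm = (RT/F)*ln((PK*Ko + PNa*Nao + PCl*Cli)/(PK*Ki + PNa*Nai + PCl*Clo))
Numer = 19.109, Denom = 168.955
Vm = -58.25 mV


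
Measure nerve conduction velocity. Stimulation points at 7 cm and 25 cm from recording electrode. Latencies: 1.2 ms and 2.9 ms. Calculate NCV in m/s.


Distance = (25 - 7) / 100 = 0.18 m
dt = (2.9 - 1.2) / 1000 = 0.0017 s
NCV = dist / dt = 105.9 m/s


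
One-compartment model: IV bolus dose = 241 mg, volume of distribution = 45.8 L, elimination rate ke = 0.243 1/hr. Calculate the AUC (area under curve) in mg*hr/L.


C0 = Dose/Vd = 241/45.8 = 5.26201 mg/L
AUC = C0/ke = 5.26201/0.243
AUC = 21.65 mg*hr/L


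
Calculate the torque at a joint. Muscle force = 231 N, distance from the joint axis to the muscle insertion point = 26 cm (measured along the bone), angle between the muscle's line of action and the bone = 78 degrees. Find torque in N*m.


Torque = F * d * sin(theta)   (moment arm = d*sin(theta))
d = 26 cm = 0.26 m
Torque = 231 * 0.26 * sin(78)
Torque = 58.75 N*m


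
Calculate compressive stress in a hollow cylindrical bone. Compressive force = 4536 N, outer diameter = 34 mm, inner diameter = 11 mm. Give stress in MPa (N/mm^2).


A = pi*(r_o^2 - r_i^2)
r_o = 17 mm, r_i = 5.5 mm
A = 812.887 mm^2
sigma = F/A = 4536 / 812.887
sigma = 5.58 MPa


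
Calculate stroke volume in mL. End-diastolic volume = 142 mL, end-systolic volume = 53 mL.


SV = EDV - ESV
SV = 142 - 53
SV = 89 mL


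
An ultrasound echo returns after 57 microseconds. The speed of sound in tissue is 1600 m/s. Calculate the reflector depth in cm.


depth = c * t / 2
t = 57 us = 5.7000e-05 s
depth = 1600 * 5.7000e-05 / 2
depth = 0.0456 m = 4.56 cm


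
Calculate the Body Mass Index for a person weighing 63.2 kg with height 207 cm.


BMI = weight / height^2
height = 207 cm = 2.07 m
BMI = 63.2 / 2.07^2
BMI = 14.75 kg/m^2


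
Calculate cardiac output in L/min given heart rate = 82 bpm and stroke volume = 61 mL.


CO = HR * SV
CO = 82 * 61 / 1000
CO = 5.002 L/min


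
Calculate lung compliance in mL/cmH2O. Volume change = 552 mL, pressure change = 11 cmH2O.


C = dV / dP
C = 552 / 11
C = 50.18 mL/cmH2O


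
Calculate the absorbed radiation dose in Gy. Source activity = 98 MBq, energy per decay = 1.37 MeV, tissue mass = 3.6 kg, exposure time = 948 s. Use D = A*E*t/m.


A = 98 MBq = 9.8000e+07 Bq
E = 1.37 MeV = 2.19474e-13 J
D = A*E*t/m = 9.8000e+07*2.19474e-13*948/3.6
D = 0.005664 Gy


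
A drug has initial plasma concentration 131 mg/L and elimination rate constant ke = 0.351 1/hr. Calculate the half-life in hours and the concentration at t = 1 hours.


t_half = ln(2) / ke = 0.693147 / 0.351 = 1.975 hr
C(t) = C0 * exp(-ke*t) = 131 * exp(-0.351*1)
C(1) = 92.22 mg/L


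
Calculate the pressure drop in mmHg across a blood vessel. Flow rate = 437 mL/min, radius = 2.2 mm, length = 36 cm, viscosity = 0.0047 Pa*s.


dP = 8*mu*L*Q / (pi*r^4)
Q = 437 mL/min = 7.28333e-06 m^3/s
dP = 1339.61 Pa = 1339.61 / 133.322 mmHg = 10.05 mmHg


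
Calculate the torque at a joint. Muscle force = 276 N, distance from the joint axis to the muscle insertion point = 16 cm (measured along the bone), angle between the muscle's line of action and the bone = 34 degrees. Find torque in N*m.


Torque = F * d * sin(theta)   (moment arm = d*sin(theta))
d = 16 cm = 0.16 m
Torque = 276 * 0.16 * sin(34)
Torque = 24.69 N*m


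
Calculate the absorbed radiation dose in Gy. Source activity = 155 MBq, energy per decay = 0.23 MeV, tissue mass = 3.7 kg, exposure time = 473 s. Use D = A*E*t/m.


A = 155 MBq = 1.5500e+08 Bq
E = 0.23 MeV = 3.6846e-14 J
D = A*E*t/m = 1.5500e+08*3.6846e-14*473/3.7
D = 7.3010e-04 Gy


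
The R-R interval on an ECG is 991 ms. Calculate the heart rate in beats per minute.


HR = 60 / RR_interval(s)
RR = 991 ms = 0.991 s
HR = 60 / 0.991 = 60.54 bpm


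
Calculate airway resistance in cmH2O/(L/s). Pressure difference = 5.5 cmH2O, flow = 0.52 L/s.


R = dP / flow
R = 5.5 / 0.52
R = 10.58 cmH2O/(L/s)


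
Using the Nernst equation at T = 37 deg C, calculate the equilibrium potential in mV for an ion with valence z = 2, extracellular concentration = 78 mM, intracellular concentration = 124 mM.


E = (RT/(zF)) * ln(C_out/C_in)
T = 37 + 273.15 = 310.15 K
E = (8.314 * 310.15 / (2 * 96485)) * ln(78/124)
E = -6.195 mV


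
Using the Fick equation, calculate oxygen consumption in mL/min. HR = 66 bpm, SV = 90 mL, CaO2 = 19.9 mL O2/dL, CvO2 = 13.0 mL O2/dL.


CO = HR*SV = 66*90/1000 = 5.94 L/min
a-v O2 diff = 19.9 - 13.0 = 6.9 mL/dL
VO2 = CO * (CaO2-CvO2) * 10 dL/L
VO2 = 5.94 * 6.9 * 10
VO2 = 409.9 mL/min


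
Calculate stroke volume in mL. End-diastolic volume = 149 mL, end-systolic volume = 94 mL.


SV = EDV - ESV
SV = 149 - 94
SV = 55 mL


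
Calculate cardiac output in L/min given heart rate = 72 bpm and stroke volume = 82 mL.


CO = HR * SV
CO = 72 * 82 / 1000
CO = 5.904 L/min


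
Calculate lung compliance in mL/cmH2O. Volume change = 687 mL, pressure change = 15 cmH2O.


C = dV / dP
C = 687 / 15
C = 45.8 mL/cmH2O


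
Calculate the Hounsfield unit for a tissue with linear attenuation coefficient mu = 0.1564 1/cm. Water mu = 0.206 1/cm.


HU = ((mu_tissue - mu_water) / mu_water) * 1000
HU = ((0.1564 - 0.206) / 0.206) * 1000
HU = -240.8


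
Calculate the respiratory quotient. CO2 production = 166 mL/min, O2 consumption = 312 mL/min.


RQ = VCO2 / VO2
RQ = 166 / 312
RQ = 0.5321


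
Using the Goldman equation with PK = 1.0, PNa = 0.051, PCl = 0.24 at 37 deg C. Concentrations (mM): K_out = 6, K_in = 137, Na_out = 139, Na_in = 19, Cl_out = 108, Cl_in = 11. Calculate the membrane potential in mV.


Vm = (RT/F)*ln((PK*Ko + PNa*Nao + PCl*Cli)/(PK*Ki + PNa*Nai + PCl*Clo))
Numer = 15.729, Denom = 163.889
Vm = -62.64 mV


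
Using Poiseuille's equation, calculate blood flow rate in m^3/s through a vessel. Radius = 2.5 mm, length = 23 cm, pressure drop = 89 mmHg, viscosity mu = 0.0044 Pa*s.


Q = pi*r^4*dP / (8*mu*L)
r = 0.0025 m, L = 0.23 m
dP = 89 mmHg = 11865.658 Pa
Q = 1.7986e-04 m^3/s


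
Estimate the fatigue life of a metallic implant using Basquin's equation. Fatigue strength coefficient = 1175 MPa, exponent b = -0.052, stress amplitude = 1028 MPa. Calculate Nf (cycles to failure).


sigma_a = sigma_f' * (2Nf)^b
2Nf = (sigma_a/sigma_f')^(1/b)
2Nf = (1028/1175)^(1/-0.052)
2Nf = 13.069086
Nf = 6.535


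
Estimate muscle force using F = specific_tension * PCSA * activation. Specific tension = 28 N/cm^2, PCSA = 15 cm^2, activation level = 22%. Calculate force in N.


F = sigma * PCSA * activation
F = 28 * 15 * 0.22
F = 92.4 N


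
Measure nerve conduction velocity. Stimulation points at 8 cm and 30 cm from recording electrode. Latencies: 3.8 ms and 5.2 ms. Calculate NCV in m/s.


Distance = (30 - 8) / 100 = 0.22 m
dt = (5.2 - 3.8) / 1000 = 0.0014 s
NCV = dist / dt = 157.1 m/s


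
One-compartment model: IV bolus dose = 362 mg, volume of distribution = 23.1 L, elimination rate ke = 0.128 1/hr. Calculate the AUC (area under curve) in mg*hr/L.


C0 = Dose/Vd = 362/23.1 = 15.671 mg/L
AUC = C0/ke = 15.671/0.128
AUC = 122.4 mg*hr/L


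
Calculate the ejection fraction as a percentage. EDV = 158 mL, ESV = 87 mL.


SV = EDV - ESV = 158 - 87 = 71 mL
EF = SV/EDV * 100 = 71/158 * 100
EF = 44.94%


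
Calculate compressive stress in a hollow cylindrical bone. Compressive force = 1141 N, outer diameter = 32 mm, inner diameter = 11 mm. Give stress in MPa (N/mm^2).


A = pi*(r_o^2 - r_i^2)
r_o = 16 mm, r_i = 5.5 mm
A = 709.215 mm^2
sigma = F/A = 1141 / 709.215
sigma = 1.609 MPa


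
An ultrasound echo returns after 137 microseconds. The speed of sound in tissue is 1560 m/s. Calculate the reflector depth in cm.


depth = c * t / 2
t = 137 us = 1.3700e-04 s
depth = 1560 * 1.3700e-04 / 2
depth = 0.10686 m = 10.686 cm


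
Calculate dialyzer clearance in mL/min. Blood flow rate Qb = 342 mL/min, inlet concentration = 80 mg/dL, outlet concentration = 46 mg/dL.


K = Qb * (Cb_in - Cb_out) / Cb_in
K = 342 * (80 - 46) / 80
K = 145.3 mL/min


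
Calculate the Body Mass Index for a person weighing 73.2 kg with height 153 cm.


BMI = weight / height^2
height = 153 cm = 1.53 m
BMI = 73.2 / 1.53^2
BMI = 31.27 kg/m^2


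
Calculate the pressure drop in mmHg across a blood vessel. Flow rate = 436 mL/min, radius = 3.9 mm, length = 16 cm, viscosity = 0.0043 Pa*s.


dP = 8*mu*L*Q / (pi*r^4)
Q = 436 mL/min = 7.26667e-06 m^3/s
dP = 55.0308 Pa = 55.0308 / 133.322 mmHg = 0.4128 mmHg


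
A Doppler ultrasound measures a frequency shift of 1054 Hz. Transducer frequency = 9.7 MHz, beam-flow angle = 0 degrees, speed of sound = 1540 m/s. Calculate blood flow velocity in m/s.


v = fd * c / (2 * f0 * cos(theta))
v = 1054 * 1540 / (2 * 9.7000e+06 * cos(0))
v = 0.08367 m/s


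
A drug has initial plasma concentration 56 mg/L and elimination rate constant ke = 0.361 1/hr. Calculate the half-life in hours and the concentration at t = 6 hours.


t_half = ln(2) / ke = 0.693147 / 0.361 = 1.92 hr
C(t) = C0 * exp(-ke*t) = 56 * exp(-0.361*6)
C(6) = 6.42 mg/L


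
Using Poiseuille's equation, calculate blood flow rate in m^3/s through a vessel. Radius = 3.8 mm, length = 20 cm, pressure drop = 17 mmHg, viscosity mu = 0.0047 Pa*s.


Q = pi*r^4*dP / (8*mu*L)
r = 0.0038 m, L = 0.2 m
dP = 17 mmHg = 2266.474 Pa
Q = 1.9743e-04 m^3/s


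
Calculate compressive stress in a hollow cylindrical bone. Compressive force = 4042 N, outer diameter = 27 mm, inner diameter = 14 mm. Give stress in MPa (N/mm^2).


A = pi*(r_o^2 - r_i^2)
r_o = 13.5 mm, r_i = 7 mm
A = 418.617 mm^2
sigma = F/A = 4042 / 418.617
sigma = 9.656 MPa


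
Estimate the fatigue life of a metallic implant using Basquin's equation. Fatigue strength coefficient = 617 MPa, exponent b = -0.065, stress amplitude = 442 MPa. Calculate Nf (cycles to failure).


sigma_a = sigma_f' * (2Nf)^b
2Nf = (sigma_a/sigma_f')^(1/b)
2Nf = (442/617)^(1/-0.065)
2Nf = 169.30115
Nf = 84.65


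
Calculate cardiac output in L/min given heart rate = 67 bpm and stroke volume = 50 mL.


CO = HR * SV
CO = 67 * 50 / 1000
CO = 3.35 L/min


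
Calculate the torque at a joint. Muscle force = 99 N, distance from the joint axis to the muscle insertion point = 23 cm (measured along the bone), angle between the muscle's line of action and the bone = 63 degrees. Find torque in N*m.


Torque = F * d * sin(theta)   (moment arm = d*sin(theta))
d = 23 cm = 0.23 m
Torque = 99 * 0.23 * sin(63)
Torque = 20.29 N*m


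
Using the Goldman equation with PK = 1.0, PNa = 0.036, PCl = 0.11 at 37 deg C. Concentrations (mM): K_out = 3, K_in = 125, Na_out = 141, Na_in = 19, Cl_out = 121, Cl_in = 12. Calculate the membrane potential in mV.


Vm = (RT/F)*ln((PK*Ko + PNa*Nao + PCl*Cli)/(PK*Ki + PNa*Nai + PCl*Clo))
Numer = 9.396, Denom = 138.994
Vm = -72 mV


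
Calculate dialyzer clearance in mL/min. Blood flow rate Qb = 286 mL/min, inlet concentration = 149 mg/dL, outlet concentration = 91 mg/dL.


K = Qb * (Cb_in - Cb_out) / Cb_in
K = 286 * (149 - 91) / 149
K = 111.3 mL/min


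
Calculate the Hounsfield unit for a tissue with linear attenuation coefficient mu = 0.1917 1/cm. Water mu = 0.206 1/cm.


HU = ((mu_tissue - mu_water) / mu_water) * 1000
HU = ((0.1917 - 0.206) / 0.206) * 1000
HU = -69.42


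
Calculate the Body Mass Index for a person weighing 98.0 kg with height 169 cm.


BMI = weight / height^2
height = 169 cm = 1.69 m
BMI = 98.0 / 1.69^2
BMI = 34.31 kg/m^2


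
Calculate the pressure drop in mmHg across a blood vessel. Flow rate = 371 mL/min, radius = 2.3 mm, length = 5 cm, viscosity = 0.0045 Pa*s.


dP = 8*mu*L*Q / (pi*r^4)
Q = 371 mL/min = 6.18333e-06 m^3/s
dP = 126.6 Pa = 126.6 / 133.322 mmHg = 0.9496 mmHg


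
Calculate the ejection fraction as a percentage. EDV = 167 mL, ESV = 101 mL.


SV = EDV - ESV = 167 - 101 = 66 mL
EF = SV/EDV * 100 = 66/167 * 100
EF = 39.52%


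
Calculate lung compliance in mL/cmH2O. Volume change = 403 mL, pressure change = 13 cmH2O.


C = dV / dP
C = 403 / 13
C = 31 mL/cmH2O


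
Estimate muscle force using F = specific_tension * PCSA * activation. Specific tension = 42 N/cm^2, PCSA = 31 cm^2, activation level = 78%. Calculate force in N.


F = sigma * PCSA * activation
F = 42 * 31 * 0.78
F = 1016 N


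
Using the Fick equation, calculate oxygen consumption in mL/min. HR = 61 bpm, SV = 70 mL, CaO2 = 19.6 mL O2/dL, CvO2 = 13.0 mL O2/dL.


CO = HR*SV = 61*70/1000 = 4.27 L/min
a-v O2 diff = 19.6 - 13.0 = 6.6 mL/dL
VO2 = CO * (CaO2-CvO2) * 10 dL/L
VO2 = 4.27 * 6.6 * 10
VO2 = 281.8 mL/min


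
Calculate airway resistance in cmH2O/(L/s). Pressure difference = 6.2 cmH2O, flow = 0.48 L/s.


R = dP / flow
R = 6.2 / 0.48
R = 12.92 cmH2O/(L/s)


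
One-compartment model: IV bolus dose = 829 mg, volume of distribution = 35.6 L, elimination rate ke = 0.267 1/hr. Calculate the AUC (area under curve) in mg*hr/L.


C0 = Dose/Vd = 829/35.6 = 23.2865 mg/L
AUC = C0/ke = 23.2865/0.267
AUC = 87.22 mg*hr/L


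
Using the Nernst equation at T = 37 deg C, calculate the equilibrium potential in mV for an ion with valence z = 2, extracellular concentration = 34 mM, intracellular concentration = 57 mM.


E = (RT/(zF)) * ln(C_out/C_in)
T = 37 + 273.15 = 310.15 K
E = (8.314 * 310.15 / (2 * 96485)) * ln(34/57)
E = -6.904 mV


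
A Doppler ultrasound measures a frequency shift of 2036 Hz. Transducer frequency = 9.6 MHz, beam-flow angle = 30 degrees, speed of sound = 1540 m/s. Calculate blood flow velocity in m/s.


v = fd * c / (2 * f0 * cos(theta))
v = 2036 * 1540 / (2 * 9.6000e+06 * cos(30))
v = 0.1886 m/s


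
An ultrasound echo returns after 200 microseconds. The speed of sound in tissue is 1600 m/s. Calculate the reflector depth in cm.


depth = c * t / 2
t = 200 us = 2.0000e-04 s
depth = 1600 * 2.0000e-04 / 2
depth = 0.16 m = 16 cm


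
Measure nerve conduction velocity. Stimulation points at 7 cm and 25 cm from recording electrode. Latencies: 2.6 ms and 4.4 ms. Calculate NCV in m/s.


Distance = (25 - 7) / 100 = 0.18 m
dt = (4.4 - 2.6) / 1000 = 0.0018 s
NCV = dist / dt = 100 m/s


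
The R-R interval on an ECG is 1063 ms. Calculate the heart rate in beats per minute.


HR = 60 / RR_interval(s)
RR = 1063 ms = 1.063 s
HR = 60 / 1.063 = 56.44 bpm


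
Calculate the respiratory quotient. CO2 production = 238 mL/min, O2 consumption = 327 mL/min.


RQ = VCO2 / VO2
RQ = 238 / 327
RQ = 0.7278


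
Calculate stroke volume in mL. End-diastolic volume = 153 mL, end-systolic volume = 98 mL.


SV = EDV - ESV
SV = 153 - 98
SV = 55 mL


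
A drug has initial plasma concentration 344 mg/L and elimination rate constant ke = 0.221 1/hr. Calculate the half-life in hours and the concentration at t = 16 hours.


t_half = ln(2) / ke = 0.693147 / 0.221 = 3.136 hr
C(t) = C0 * exp(-ke*t) = 344 * exp(-0.221*16)
C(16) = 10.02 mg/L


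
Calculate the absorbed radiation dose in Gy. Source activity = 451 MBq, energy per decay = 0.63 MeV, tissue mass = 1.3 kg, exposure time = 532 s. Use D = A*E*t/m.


A = 451 MBq = 4.5100e+08 Bq
E = 0.63 MeV = 1.00926e-13 J
D = A*E*t/m = 4.5100e+08*1.00926e-13*532/1.3
D = 0.01863 Gy


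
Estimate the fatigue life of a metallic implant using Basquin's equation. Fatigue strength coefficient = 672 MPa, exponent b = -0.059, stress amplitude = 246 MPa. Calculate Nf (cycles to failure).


sigma_a = sigma_f' * (2Nf)^b
2Nf = (sigma_a/sigma_f')^(1/b)
2Nf = (246/672)^(1/-0.059)
2Nf = 24956820
Nf = 1.2478e+07


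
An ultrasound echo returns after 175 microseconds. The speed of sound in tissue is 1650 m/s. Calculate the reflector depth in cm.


depth = c * t / 2
t = 175 us = 1.7500e-04 s
depth = 1650 * 1.7500e-04 / 2
depth = 0.144375 m = 14.4375 cm


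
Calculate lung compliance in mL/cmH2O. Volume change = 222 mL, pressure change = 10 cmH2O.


C = dV / dP
C = 222 / 10
C = 22.2 mL/cmH2O


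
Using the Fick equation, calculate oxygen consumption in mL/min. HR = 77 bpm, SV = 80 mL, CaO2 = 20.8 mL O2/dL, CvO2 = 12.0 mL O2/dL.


CO = HR*SV = 77*80/1000 = 6.16 L/min
a-v O2 diff = 20.8 - 12.0 = 8.8 mL/dL
VO2 = CO * (CaO2-CvO2) * 10 dL/L
VO2 = 6.16 * 8.8 * 10
VO2 = 542.1 mL/min


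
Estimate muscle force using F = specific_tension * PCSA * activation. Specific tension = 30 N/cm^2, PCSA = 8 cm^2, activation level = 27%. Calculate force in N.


F = sigma * PCSA * activation
F = 30 * 8 * 0.27
F = 64.8 N


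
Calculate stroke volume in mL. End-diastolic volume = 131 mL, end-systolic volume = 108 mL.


SV = EDV - ESV
SV = 131 - 108
SV = 23 mL


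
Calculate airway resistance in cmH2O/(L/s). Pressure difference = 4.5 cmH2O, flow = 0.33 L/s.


R = dP / flow
R = 4.5 / 0.33
R = 13.64 cmH2O/(L/s)


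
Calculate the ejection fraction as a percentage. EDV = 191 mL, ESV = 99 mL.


SV = EDV - ESV = 191 - 99 = 92 mL
EF = SV/EDV * 100 = 92/191 * 100
EF = 48.17%


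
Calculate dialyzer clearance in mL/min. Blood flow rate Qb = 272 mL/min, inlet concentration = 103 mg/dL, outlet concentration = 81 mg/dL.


K = Qb * (Cb_in - Cb_out) / Cb_in
K = 272 * (103 - 81) / 103
K = 58.1 mL/min


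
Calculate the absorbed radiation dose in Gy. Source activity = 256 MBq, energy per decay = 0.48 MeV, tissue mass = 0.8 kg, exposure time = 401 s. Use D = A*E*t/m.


A = 256 MBq = 2.5600e+08 Bq
E = 0.48 MeV = 7.6896e-14 J
D = A*E*t/m = 2.5600e+08*7.6896e-14*401/0.8
D = 0.009867 Gy


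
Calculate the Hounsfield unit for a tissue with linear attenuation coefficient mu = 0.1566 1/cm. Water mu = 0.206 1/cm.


HU = ((mu_tissue - mu_water) / mu_water) * 1000
HU = ((0.1566 - 0.206) / 0.206) * 1000
HU = -239.8


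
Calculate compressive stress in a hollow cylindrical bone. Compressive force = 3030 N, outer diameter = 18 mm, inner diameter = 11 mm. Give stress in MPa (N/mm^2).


A = pi*(r_o^2 - r_i^2)
r_o = 9 mm, r_i = 5.5 mm
A = 159.436 mm^2
sigma = F/A = 3030 / 159.436
sigma = 19 MPa


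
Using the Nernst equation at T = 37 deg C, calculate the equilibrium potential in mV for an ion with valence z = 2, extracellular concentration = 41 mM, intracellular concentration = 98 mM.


E = (RT/(zF)) * ln(C_out/C_in)
T = 37 + 273.15 = 310.15 K
E = (8.314 * 310.15 / (2 * 96485)) * ln(41/98)
E = -11.64 mV


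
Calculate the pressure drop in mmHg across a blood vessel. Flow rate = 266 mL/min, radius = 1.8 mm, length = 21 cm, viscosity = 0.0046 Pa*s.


dP = 8*mu*L*Q / (pi*r^4)
Q = 266 mL/min = 4.43333e-06 m^3/s
dP = 1038.86 Pa = 1038.86 / 133.322 mmHg = 7.792 mmHg


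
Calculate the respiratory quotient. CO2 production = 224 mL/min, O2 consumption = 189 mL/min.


RQ = VCO2 / VO2
RQ = 224 / 189
RQ = 1.185


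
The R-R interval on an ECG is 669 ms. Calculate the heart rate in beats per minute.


HR = 60 / RR_interval(s)
RR = 669 ms = 0.669 s
HR = 60 / 0.669 = 89.69 bpm


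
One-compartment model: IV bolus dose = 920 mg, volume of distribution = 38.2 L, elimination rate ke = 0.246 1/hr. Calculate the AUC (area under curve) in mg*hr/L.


C0 = Dose/Vd = 920/38.2 = 24.0838 mg/L
AUC = C0/ke = 24.0838/0.246
AUC = 97.9 mg*hr/L


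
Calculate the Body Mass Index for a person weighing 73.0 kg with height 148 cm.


BMI = weight / height^2
height = 148 cm = 1.48 m
BMI = 73.0 / 1.48^2
BMI = 33.33 kg/m^2


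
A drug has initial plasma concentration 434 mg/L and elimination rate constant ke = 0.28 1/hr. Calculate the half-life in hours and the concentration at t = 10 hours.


t_half = ln(2) / ke = 0.693147 / 0.28 = 2.476 hr
C(t) = C0 * exp(-ke*t) = 434 * exp(-0.28*10)
C(10) = 26.39 mg/L


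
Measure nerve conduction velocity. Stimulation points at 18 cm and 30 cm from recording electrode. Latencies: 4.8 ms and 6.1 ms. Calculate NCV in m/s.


Distance = (30 - 18) / 100 = 0.12 m
dt = (6.1 - 4.8) / 1000 = 0.0013 s
NCV = dist / dt = 92.31 m/s


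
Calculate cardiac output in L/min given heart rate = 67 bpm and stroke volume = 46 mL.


CO = HR * SV
CO = 67 * 46 / 1000
CO = 3.082 L/min


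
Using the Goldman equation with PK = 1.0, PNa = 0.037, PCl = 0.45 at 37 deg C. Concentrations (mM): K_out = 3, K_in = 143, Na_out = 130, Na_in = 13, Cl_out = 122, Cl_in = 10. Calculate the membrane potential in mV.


Vm = (RT/F)*ln((PK*Ko + PNa*Nao + PCl*Cli)/(PK*Ki + PNa*Nai + PCl*Clo))
Numer = 12.31, Denom = 198.381
Vm = -74.29 mV


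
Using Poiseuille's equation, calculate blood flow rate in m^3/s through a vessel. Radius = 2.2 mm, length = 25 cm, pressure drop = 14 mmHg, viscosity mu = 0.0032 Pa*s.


Q = pi*r^4*dP / (8*mu*L)
r = 0.0022 m, L = 0.25 m
dP = 14 mmHg = 1866.508 Pa
Q = 2.1463e-05 m^3/s


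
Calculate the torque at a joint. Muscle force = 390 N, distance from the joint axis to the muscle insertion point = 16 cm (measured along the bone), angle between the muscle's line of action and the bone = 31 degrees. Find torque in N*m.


Torque = F * d * sin(theta)   (moment arm = d*sin(theta))
d = 16 cm = 0.16 m
Torque = 390 * 0.16 * sin(31)
Torque = 32.14 N*m


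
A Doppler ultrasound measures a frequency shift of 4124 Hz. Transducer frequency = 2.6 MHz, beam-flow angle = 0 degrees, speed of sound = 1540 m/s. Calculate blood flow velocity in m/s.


v = fd * c / (2 * f0 * cos(theta))
v = 4124 * 1540 / (2 * 2.6000e+06 * cos(0))
v = 1.221 m/s


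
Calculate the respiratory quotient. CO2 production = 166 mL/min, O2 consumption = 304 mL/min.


RQ = VCO2 / VO2
RQ = 166 / 304
RQ = 0.5461


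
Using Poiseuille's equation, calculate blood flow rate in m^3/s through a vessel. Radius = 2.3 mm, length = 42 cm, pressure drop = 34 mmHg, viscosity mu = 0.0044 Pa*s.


Q = pi*r^4*dP / (8*mu*L)
r = 0.0023 m, L = 0.42 m
dP = 34 mmHg = 4532.948 Pa
Q = 2.6956e-05 m^3/s


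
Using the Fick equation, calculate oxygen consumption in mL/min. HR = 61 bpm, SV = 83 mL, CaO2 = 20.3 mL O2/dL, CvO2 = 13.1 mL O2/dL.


CO = HR*SV = 61*83/1000 = 5.063 L/min
a-v O2 diff = 20.3 - 13.1 = 7.2 mL/dL
VO2 = CO * (CaO2-CvO2) * 10 dL/L
VO2 = 5.063 * 7.2 * 10
VO2 = 364.5 mL/min


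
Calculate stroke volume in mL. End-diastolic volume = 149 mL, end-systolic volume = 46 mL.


SV = EDV - ESV
SV = 149 - 46
SV = 103 mL


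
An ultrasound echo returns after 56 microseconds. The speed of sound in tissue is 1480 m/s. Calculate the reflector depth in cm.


depth = c * t / 2
t = 56 us = 5.6000e-05 s
depth = 1480 * 5.6000e-05 / 2
depth = 0.04144 m = 4.144 cm


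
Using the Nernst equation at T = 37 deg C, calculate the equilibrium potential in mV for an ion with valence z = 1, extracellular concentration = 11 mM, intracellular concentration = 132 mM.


E = (RT/(zF)) * ln(C_out/C_in)
T = 37 + 273.15 = 310.15 K
E = (8.314 * 310.15 / (1 * 96485)) * ln(11/132)
E = -66.41 mV


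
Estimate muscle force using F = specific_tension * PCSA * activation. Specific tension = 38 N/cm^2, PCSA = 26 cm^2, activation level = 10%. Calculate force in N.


F = sigma * PCSA * activation
F = 38 * 26 * 0.1
F = 98.8 N


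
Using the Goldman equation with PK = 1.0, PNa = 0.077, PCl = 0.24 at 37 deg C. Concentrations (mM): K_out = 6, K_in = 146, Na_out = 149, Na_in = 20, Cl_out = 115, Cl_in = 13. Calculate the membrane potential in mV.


Vm = (RT/F)*ln((PK*Ko + PNa*Nao + PCl*Cli)/(PK*Ki + PNa*Nai + PCl*Clo))
Numer = 20.593, Denom = 175.14
Vm = -57.21 mV


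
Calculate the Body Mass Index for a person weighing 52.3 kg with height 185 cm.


BMI = weight / height^2
height = 185 cm = 1.85 m
BMI = 52.3 / 1.85^2
BMI = 15.28 kg/m^2


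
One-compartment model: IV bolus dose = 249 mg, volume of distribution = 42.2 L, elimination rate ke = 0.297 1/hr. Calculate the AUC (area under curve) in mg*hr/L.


C0 = Dose/Vd = 249/42.2 = 5.90047 mg/L
AUC = C0/ke = 5.90047/0.297
AUC = 19.87 mg*hr/L


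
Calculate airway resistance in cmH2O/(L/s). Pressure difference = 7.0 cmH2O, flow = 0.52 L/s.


R = dP / flow
R = 7.0 / 0.52
R = 13.46 cmH2O/(L/s)


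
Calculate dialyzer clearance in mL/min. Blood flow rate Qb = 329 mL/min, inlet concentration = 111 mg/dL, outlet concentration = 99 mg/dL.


K = Qb * (Cb_in - Cb_out) / Cb_in
K = 329 * (111 - 99) / 111
K = 35.57 mL/min


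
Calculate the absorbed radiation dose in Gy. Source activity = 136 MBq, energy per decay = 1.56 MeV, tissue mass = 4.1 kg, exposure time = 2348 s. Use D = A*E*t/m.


A = 136 MBq = 1.3600e+08 Bq
E = 1.56 MeV = 2.49912e-13 J
D = A*E*t/m = 1.3600e+08*2.49912e-13*2348/4.1
D = 0.01946 Gy


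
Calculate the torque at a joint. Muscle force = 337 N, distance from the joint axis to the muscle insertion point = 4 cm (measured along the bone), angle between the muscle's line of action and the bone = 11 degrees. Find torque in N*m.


Torque = F * d * sin(theta)   (moment arm = d*sin(theta))
d = 4 cm = 0.04 m
Torque = 337 * 0.04 * sin(11)
Torque = 2.572 N*m
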